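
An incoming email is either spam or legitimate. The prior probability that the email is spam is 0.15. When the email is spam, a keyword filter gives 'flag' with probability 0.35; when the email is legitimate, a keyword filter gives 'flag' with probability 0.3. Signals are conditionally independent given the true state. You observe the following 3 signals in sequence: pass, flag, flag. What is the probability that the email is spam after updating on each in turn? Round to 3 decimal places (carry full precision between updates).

Apply Bayes' rule sequentially, carrying P(spam) forward.
After 'pass': P(spam) = 0.65·0.1500 / (0.65·0.1500 + 0.7·0.8500) ≈ 0.1408
After 'flag': P(spam) = 0.35·0.1408 / (0.35·0.1408 + 0.3·0.8592) ≈ 0.1605
After 'flag': P(spam) = 0.35·0.1605 / (0.35·0.1605 + 0.3·0.8395) ≈ 0.1824

0.182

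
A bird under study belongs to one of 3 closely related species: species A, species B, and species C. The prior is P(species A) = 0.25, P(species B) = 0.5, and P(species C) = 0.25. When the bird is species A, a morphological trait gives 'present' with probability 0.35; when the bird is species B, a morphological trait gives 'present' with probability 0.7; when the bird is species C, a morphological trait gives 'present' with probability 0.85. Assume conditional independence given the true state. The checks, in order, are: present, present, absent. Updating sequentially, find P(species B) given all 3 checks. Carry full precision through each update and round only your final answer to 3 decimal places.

0.610

Apply Bayes' rule sequentially, carrying P(species B) forward.
After 'present': normaliser = 0.35·0.2500 + 0.7·0.5000 + 0.85·0.2500; P(species A) ≈ 0.1346, P(species B) ≈ 0.5385, P(species C) ≈ 0.3269
After 'present': normaliser = 0.35·0.1346 + 0.7·0.5385 + 0.85·0.3269; P(species A) ≈ 0.0671, P(species B) ≈ 0.5370, P(species C) ≈ 0.3959
After 'absent': normaliser = 0.65·0.0671 + 0.3·0.5370 + 0.15·0.3959; P(species A) ≈ 0.1652, P(species B) ≈ 0.6100, P(species C) ≈ 0.2248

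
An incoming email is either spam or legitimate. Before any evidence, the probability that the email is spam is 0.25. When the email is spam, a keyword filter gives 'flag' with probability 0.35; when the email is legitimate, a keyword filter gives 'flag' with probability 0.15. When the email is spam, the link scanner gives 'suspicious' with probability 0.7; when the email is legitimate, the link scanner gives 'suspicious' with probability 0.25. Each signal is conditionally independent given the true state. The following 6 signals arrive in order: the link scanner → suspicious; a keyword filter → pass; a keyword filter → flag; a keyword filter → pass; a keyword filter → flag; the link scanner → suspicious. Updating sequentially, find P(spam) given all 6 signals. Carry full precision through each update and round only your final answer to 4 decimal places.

0.8927

After the link scanner='suspicious': P(spam) = 0.7·0.2500 / (0.7·0.2500 + 0.25·0.7500) ≈ 0.4828
After a keyword filter='pass': P(spam) = 0.65·0.4828 / (0.65·0.4828 + 0.85·0.5172) ≈ 0.4165
After a keyword filter='flag': P(spam) = 0.35·0.4165 / (0.35·0.4165 + 0.15·0.5835) ≈ 0.6248
After a keyword filter='pass': P(spam) = 0.65·0.6248 / (0.65·0.6248 + 0.85·0.3752) ≈ 0.5602
After a keyword filter='flag': P(spam) = 0.35·0.5602 / (0.35·0.5602 + 0.15·0.4398) ≈ 0.7482
After the link scanner='suspicious': P(spam) = 0.7·0.7482 / (0.7·0.7482 + 0.25·0.2518) ≈ 0.8927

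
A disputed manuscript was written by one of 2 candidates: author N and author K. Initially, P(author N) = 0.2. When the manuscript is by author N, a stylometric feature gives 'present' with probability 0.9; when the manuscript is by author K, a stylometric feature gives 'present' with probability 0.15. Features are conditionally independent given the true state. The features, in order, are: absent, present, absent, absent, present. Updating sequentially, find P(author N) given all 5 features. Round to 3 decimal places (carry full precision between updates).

0.014

Apply Bayes' rule sequentially, carrying P(author N) forward.
After 'absent': P(author N) = 0.1·0.2000 / (0.1·0.2000 + 0.85·0.8000) ≈ 0.0286
After 'present': P(author N) = 0.9·0.0286 / (0.9·0.0286 + 0.15·0.9714) ≈ 0.1500
After 'absent': P(author N) = 0.1·0.1500 / (0.1·0.1500 + 0.85·0.8500) ≈ 0.0203
After 'absent': P(author N) = 0.1·0.0203 / (0.1·0.0203 + 0.85·0.9797) ≈ 0.0024
After 'present': P(author N) = 0.9·0.0024 / (0.9·0.0024 + 0.15·0.9976) ≈ 0.0144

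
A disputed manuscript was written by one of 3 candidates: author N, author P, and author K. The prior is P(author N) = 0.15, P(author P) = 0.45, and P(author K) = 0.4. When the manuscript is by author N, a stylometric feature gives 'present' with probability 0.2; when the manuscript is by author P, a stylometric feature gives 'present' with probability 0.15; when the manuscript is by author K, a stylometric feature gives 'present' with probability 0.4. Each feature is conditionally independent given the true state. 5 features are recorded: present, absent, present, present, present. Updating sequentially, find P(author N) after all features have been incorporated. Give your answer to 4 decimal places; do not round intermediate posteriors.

After 'present': normaliser = 0.2·0.1500 + 0.15·0.4500 + 0.4·0.4000; P(author N) ≈ 0.1165, P(author P) ≈ 0.2621, P(author K) ≈ 0.6214
After 'absent': normaliser = 0.8·0.1165 + 0.85·0.2621 + 0.6·0.6214; P(author N) ≈ 0.1353, P(author P) ≈ 0.3235, P(author K) ≈ 0.5412
After 'present': normaliser = 0.2·0.1353 + 0.15·0.3235 + 0.4·0.5412; P(author N) ≈ 0.0927, P(author P) ≈ 0.1661, P(author K) ≈ 0.7412
After 'present': normaliser = 0.2·0.0927 + 0.15·0.1661 + 0.4·0.7412; P(author N) ≈ 0.0545, P(author P) ≈ 0.0733, P(author K) ≈ 0.8722
After 'present': normaliser = 0.2·0.0545 + 0.15·0.0733 + 0.4·0.8722; P(author N) ≈ 0.0294, P(author P) ≈ 0.0297, P(author K) ≈ 0.9409

0.0294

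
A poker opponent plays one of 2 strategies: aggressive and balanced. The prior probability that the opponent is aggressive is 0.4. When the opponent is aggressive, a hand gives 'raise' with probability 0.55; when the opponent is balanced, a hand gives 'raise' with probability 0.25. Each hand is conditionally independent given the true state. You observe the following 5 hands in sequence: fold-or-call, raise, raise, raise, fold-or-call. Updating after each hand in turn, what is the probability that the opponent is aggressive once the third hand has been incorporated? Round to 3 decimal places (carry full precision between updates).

0.659

After 'fold-or-call': P(aggressive) = 0.45·0.4000 / (0.45·0.4000 + 0.75·0.6000) ≈ 0.2857
After 'raise': P(aggressive) = 0.55·0.2857 / (0.55·0.2857 + 0.25·0.7143) ≈ 0.4681
After 'raise': P(aggressive) = 0.55·0.4681 / (0.55·0.4681 + 0.25·0.5319) ≈ 0.6594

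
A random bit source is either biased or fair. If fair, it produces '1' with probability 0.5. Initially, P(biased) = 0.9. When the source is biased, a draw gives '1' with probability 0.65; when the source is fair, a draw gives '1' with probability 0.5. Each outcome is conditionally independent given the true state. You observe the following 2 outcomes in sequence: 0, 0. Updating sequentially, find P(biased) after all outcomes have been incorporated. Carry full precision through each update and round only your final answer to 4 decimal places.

After '0': P(biased) = 0.35·0.9000 / (0.35·0.9000 + 0.5·0.1000) ≈ 0.8630
After '0': P(biased) = 0.35·0.8630 / (0.35·0.8630 + 0.5·0.1370) ≈ 0.8152

0.8152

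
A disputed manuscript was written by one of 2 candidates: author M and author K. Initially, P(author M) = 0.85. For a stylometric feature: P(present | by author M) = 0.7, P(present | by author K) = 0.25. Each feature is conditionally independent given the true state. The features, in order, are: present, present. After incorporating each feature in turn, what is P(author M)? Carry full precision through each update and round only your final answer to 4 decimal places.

After 'present': P(author M) = 0.7·0.8500 / (0.7·0.8500 + 0.25·0.1500) ≈ 0.9407
After 'present': P(author M) = 0.7·0.9407 / (0.7·0.9407 + 0.25·0.0593) ≈ 0.9780

0.9780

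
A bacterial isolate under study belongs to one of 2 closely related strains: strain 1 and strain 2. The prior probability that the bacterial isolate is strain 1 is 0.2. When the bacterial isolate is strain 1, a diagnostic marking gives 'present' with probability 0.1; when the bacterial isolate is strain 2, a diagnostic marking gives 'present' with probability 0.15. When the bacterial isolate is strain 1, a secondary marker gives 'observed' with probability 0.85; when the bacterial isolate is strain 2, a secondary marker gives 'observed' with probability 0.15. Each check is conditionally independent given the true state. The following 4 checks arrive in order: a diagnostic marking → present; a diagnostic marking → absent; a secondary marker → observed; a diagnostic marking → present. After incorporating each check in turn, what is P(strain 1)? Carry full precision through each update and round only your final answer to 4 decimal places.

0.4000

Apply Bayes' rule sequentially, carrying P(strain 1) forward.
After a diagnostic marking='present': P(strain 1) = 0.1·0.2000 / (0.1·0.2000 + 0.15·0.8000) ≈ 0.1429
After a diagnostic marking='absent': P(strain 1) = 0.9·0.1429 / (0.9·0.1429 + 0.85·0.8571) ≈ 0.1500
After a secondary marker='observed': P(strain 1) = 0.85·0.1500 / (0.85·0.1500 + 0.15·0.8500) ≈ 0.5000
After a diagnostic marking='present': P(strain 1) = 0.1·0.5000 / (0.1·0.5000 + 0.15·0.5000) ≈ 0.4000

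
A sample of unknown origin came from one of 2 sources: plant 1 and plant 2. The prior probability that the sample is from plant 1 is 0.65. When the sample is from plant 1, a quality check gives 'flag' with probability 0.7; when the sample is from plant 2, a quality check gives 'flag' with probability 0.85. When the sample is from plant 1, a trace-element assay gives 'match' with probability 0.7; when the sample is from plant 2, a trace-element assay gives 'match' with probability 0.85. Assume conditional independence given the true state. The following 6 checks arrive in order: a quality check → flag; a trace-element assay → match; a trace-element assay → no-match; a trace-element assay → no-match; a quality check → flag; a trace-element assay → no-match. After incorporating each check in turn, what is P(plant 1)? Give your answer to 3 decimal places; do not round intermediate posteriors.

0.892

After a quality check='flag': P(plant 1) = 0.7·0.6500 / (0.7·0.6500 + 0.85·0.3500) ≈ 0.6047
After a trace-element assay='match': P(plant 1) = 0.7·0.6047 / (0.7·0.6047 + 0.85·0.3953) ≈ 0.5574
After a trace-element assay='no-match': P(plant 1) = 0.3·0.5574 / (0.3·0.5574 + 0.15·0.4426) ≈ 0.7158
After a trace-element assay='no-match': P(plant 1) = 0.3·0.7158 / (0.3·0.7158 + 0.15·0.2842) ≈ 0.8344
After a quality check='flag': P(plant 1) = 0.7·0.8344 / (0.7·0.8344 + 0.85·0.1656) ≈ 0.8058
After a trace-element assay='no-match': P(plant 1) = 0.3·0.8058 / (0.3·0.8058 + 0.15·0.1942) ≈ 0.8924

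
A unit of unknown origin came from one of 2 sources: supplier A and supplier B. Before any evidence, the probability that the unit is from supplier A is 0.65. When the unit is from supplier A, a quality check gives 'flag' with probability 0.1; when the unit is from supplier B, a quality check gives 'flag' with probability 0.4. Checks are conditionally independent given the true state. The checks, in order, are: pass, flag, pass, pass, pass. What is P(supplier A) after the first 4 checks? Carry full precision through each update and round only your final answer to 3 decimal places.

0.610

After 'pass': P(supplier A) = 0.9·0.6500 / (0.9·0.6500 + 0.6·0.3500) ≈ 0.7358
After 'flag': P(supplier A) = 0.1·0.7358 / (0.1·0.7358 + 0.4·0.2642) ≈ 0.4105
After 'pass': P(supplier A) = 0.9·0.4105 / (0.9·0.4105 + 0.6·0.5895) ≈ 0.5109
After 'pass': P(supplier A) = 0.9·0.5109 / (0.9·0.5109 + 0.6·0.4891) ≈ 0.6104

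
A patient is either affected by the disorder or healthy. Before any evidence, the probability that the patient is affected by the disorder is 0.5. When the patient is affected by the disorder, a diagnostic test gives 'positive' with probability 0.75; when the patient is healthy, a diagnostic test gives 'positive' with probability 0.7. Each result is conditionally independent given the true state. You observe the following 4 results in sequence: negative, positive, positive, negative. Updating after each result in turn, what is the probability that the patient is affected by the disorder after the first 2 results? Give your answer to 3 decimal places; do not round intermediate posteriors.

0.472

Apply Bayes' rule sequentially, carrying P(affected) forward.
After 'negative': P(affected) = 0.25·0.5000 / (0.25·0.5000 + 0.3·0.5000) ≈ 0.4545
After 'positive': P(affected) = 0.75·0.4545 / (0.75·0.4545 + 0.7·0.5455) ≈ 0.4717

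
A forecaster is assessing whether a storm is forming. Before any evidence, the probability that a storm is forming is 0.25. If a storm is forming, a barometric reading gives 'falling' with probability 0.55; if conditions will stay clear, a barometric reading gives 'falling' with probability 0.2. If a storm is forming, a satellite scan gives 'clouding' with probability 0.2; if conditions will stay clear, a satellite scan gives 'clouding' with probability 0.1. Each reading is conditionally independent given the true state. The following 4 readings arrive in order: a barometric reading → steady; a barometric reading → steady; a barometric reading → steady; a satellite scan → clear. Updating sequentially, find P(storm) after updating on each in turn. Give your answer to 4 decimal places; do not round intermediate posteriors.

0.0501

After a barometric reading='steady': P(storm) = 0.45·0.2500 / (0.45·0.2500 + 0.8·0.7500) ≈ 0.1579
After a barometric reading='steady': P(storm) = 0.45·0.1579 / (0.45·0.1579 + 0.8·0.8421) ≈ 0.0954
After a barometric reading='steady': P(storm) = 0.45·0.0954 / (0.45·0.0954 + 0.8·0.9046) ≈ 0.0560
After a satellite scan='clear': P(storm) = 0.8·0.0560 / (0.8·0.0560 + 0.9·0.9440) ≈ 0.0501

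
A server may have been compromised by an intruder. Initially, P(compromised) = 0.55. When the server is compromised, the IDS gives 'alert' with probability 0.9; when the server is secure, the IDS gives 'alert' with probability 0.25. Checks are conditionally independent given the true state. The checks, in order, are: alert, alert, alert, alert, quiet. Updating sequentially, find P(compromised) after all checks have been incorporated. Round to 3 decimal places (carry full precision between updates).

0.965

Apply Bayes' rule sequentially, carrying P(compromised) forward.
After 'alert': P(compromised) = 0.9·0.5500 / (0.9·0.5500 + 0.25·0.4500) ≈ 0.8148
After 'alert': P(compromised) = 0.9·0.8148 / (0.9·0.8148 + 0.25·0.1852) ≈ 0.9406
After 'alert': P(compromised) = 0.9·0.9406 / (0.9·0.9406 + 0.25·0.0594) ≈ 0.9828
After 'alert': P(compromised) = 0.9·0.9828 / (0.9·0.9828 + 0.25·0.0172) ≈ 0.9952
After 'quiet': P(compromised) = 0.1·0.9952 / (0.1·0.9952 + 0.75·0.0048) ≈ 0.9648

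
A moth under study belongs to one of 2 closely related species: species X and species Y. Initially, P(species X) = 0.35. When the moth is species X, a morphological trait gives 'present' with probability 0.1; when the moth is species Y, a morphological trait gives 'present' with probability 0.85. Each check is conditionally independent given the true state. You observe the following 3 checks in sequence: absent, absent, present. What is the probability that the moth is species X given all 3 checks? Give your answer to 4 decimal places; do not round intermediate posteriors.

After 'absent': P(species X) = 0.9·0.3500 / (0.9·0.3500 + 0.15·0.6500) ≈ 0.7636
After 'absent': P(species X) = 0.9·0.7636 / (0.9·0.7636 + 0.15·0.2364) ≈ 0.9509
After 'present': P(species X) = 0.1·0.9509 / (0.1·0.9509 + 0.85·0.0491) ≈ 0.6952

0.6952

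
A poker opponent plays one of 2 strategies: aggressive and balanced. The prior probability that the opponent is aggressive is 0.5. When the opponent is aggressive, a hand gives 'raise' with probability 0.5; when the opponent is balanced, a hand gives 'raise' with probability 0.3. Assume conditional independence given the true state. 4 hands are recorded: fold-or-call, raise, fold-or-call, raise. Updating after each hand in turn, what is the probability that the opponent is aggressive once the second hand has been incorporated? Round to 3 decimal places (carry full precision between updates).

After 'fold-or-call': P(aggressive) = 0.5·0.5000 / (0.5·0.5000 + 0.7·0.5000) ≈ 0.4167
After 'raise': P(aggressive) = 0.5·0.4167 / (0.5·0.4167 + 0.3·0.5833) ≈ 0.5435

0.543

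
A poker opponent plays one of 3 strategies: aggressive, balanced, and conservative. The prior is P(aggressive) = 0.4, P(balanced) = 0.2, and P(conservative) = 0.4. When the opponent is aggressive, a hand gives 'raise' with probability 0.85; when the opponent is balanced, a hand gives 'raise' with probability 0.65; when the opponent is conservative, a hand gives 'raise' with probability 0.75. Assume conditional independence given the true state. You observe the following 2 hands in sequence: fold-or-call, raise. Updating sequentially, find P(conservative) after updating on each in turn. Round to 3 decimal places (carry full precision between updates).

0.437

Each posterior becomes the prior for the next update.
After 'fold-or-call': normaliser = 0.15·0.4000 + 0.35·0.2000 + 0.25·0.4000; P(aggressive) ≈ 0.2609, P(balanced) ≈ 0.3043, P(conservative) ≈ 0.4348
After 'raise': normaliser = 0.85·0.2609 + 0.65·0.3043 + 0.75·0.4348; P(aggressive) ≈ 0.2974, P(balanced) ≈ 0.2653, P(conservative) ≈ 0.4373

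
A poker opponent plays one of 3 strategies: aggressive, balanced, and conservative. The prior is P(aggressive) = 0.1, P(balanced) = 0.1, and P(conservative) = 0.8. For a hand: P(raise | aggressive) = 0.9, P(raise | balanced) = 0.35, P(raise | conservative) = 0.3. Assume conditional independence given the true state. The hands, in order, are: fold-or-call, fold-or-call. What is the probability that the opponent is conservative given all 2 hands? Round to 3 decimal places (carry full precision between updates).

After 'fold-or-call': normaliser = 0.1·0.1000 + 0.65·0.1000 + 0.7·0.8000; P(aggressive) ≈ 0.0157, P(balanced) ≈ 0.1024, P(conservative) ≈ 0.8819
After 'fold-or-call': normaliser = 0.1·0.0157 + 0.65·0.1024 + 0.7·0.8819; P(aggressive) ≈ 0.0023, P(balanced) ≈ 0.0971, P(conservative) ≈ 0.9006

0.901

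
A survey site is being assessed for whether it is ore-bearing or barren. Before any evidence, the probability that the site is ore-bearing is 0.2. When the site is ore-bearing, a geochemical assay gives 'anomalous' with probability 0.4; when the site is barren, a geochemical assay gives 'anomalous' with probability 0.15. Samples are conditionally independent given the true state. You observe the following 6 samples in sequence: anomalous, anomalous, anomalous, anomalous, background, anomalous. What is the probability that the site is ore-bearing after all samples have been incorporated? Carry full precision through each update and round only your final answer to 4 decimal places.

0.9597

Each posterior becomes the prior for the next update.
After 'anomalous': P(ore) = 0.4·0.2000 / (0.4·0.2000 + 0.15·0.8000) ≈ 0.4000
After 'anomalous': P(ore) = 0.4·0.4000 / (0.4·0.4000 + 0.15·0.6000) ≈ 0.6400
After 'anomalous': P(ore) = 0.4·0.6400 / (0.4·0.6400 + 0.15·0.3600) ≈ 0.8258
After 'anomalous': P(ore) = 0.4·0.8258 / (0.4·0.8258 + 0.15·0.1742) ≈ 0.9267
After 'background': P(ore) = 0.6·0.9267 / (0.6·0.9267 + 0.85·0.0733) ≈ 0.8992
After 'anomalous': P(ore) = 0.4·0.8992 / (0.4·0.8992 + 0.15·0.1008) ≈ 0.9597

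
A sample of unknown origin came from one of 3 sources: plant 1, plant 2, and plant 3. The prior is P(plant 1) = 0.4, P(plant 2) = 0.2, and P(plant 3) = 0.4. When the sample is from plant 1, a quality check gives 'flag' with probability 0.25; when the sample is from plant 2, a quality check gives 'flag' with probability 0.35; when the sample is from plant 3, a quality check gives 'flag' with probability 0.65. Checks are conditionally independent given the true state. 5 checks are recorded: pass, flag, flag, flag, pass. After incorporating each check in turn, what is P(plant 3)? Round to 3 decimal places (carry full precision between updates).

After 'pass': normaliser = 0.75·0.4000 + 0.65·0.2000 + 0.35·0.4000; P(plant 1) ≈ 0.5263, P(plant 2) ≈ 0.2281, P(plant 3) ≈ 0.2456
After 'flag': normaliser = 0.25·0.5263 + 0.35·0.2281 + 0.65·0.2456; P(plant 1) ≈ 0.3546, P(plant 2) ≈ 0.2151, P(plant 3) ≈ 0.4303
After 'flag': normaliser = 0.25·0.3546 + 0.35·0.2151 + 0.65·0.4303; P(plant 1) ≈ 0.1998, P(plant 2) ≈ 0.1697, P(plant 3) ≈ 0.6304
After 'flag': normaliser = 0.25·0.1998 + 0.35·0.1697 + 0.65·0.6304; P(plant 1) ≈ 0.0962, P(plant 2) ≈ 0.1144, P(plant 3) ≈ 0.7893
After 'pass': normaliser = 0.75·0.0962 + 0.65·0.1144 + 0.35·0.7893; P(plant 1) ≈ 0.1707, P(plant 2) ≈ 0.1759, P(plant 3) ≈ 0.6534

0.653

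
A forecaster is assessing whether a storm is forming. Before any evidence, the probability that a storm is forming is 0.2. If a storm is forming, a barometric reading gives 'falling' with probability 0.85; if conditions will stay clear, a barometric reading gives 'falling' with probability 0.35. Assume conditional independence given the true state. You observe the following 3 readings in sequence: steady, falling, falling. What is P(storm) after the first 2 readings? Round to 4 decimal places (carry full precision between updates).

0.1229

Each posterior becomes the prior for the next update.
After 'steady': P(storm) = 0.15·0.2000 / (0.15·0.2000 + 0.65·0.8000) ≈ 0.0545
After 'falling': P(storm) = 0.85·0.0545 / (0.85·0.0545 + 0.35·0.9455) ≈ 0.1229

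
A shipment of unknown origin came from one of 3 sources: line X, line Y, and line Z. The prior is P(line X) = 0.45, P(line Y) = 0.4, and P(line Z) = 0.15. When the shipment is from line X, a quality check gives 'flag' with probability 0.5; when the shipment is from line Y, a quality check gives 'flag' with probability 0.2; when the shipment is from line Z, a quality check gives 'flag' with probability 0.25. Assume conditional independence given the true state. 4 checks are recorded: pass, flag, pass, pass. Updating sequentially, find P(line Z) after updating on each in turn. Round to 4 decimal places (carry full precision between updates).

After 'pass': normaliser = 0.5·0.4500 + 0.8·0.4000 + 0.75·0.1500; P(line X) ≈ 0.3422, P(line Y) ≈ 0.4867, P(line Z) ≈ 0.1711
After 'flag': normaliser = 0.5·0.3422 + 0.2·0.4867 + 0.25·0.1711; P(line X) ≈ 0.5498, P(line Y) ≈ 0.3128, P(line Z) ≈ 0.1374
After 'pass': normaliser = 0.5·0.5498 + 0.8·0.3128 + 0.75·0.1374; P(line X) ≈ 0.4376, P(line Y) ≈ 0.3983, P(line Z) ≈ 0.1641
After 'pass': normaliser = 0.5·0.4376 + 0.8·0.3983 + 0.75·0.1641; P(line X) ≈ 0.3313, P(line Y) ≈ 0.4824, P(line Z) ≈ 0.1863

0.1863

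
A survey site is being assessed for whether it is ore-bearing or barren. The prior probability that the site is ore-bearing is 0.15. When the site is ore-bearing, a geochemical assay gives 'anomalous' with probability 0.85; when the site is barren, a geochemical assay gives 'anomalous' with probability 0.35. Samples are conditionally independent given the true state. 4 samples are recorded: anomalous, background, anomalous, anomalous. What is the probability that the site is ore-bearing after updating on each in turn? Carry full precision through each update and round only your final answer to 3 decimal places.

After 'anomalous': P(ore) = 0.85·0.1500 / (0.85·0.1500 + 0.35·0.8500) ≈ 0.3000
After 'background': P(ore) = 0.15·0.3000 / (0.15·0.3000 + 0.65·0.7000) ≈ 0.0900
After 'anomalous': P(ore) = 0.85·0.0900 / (0.85·0.0900 + 0.35·0.9100) ≈ 0.1937
After 'anomalous': P(ore) = 0.85·0.1937 / (0.85·0.1937 + 0.35·0.8063) ≈ 0.3684

0.368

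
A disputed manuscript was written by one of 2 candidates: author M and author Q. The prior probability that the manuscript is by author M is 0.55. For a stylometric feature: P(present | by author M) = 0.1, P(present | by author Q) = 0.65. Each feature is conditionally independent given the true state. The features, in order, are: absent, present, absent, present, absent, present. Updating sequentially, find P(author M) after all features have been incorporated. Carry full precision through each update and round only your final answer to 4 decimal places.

0.0703

After 'absent': P(author M) = 0.9·0.5500 / (0.9·0.5500 + 0.35·0.4500) ≈ 0.7586
After 'present': P(author M) = 0.1·0.7586 / (0.1·0.7586 + 0.65·0.2414) ≈ 0.3259
After 'absent': P(author M) = 0.9·0.3259 / (0.9·0.3259 + 0.35·0.6741) ≈ 0.5542
After 'present': P(author M) = 0.1·0.5542 / (0.1·0.5542 + 0.65·0.4458) ≈ 0.1606
After 'absent': P(author M) = 0.9·0.1606 / (0.9·0.1606 + 0.35·0.8394) ≈ 0.3297
After 'present': P(author M) = 0.1·0.3297 / (0.1·0.3297 + 0.65·0.6703) ≈ 0.0703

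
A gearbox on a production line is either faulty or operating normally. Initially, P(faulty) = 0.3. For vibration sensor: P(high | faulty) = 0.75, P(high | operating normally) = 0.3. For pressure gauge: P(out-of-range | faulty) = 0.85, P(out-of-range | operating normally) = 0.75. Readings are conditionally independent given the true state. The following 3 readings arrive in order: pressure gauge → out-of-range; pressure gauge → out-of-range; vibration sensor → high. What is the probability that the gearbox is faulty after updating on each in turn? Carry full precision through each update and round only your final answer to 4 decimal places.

Apply Bayes' rule sequentially, carrying P(faulty) forward.
After pressure gauge='out-of-range': P(faulty) = 0.85·0.3000 / (0.85·0.3000 + 0.75·0.7000) ≈ 0.3269
After pressure gauge='out-of-range': P(faulty) = 0.85·0.3269 / (0.85·0.3269 + 0.75·0.6731) ≈ 0.3550
After vibration sensor='high': P(faulty) = 0.75·0.3550 / (0.75·0.3550 + 0.3·0.6450) ≈ 0.5792

0.5792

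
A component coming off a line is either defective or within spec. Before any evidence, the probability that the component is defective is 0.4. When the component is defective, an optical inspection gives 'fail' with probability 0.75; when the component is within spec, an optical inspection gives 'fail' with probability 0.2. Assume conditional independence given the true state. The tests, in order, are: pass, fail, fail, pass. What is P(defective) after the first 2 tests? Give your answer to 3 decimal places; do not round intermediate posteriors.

After 'pass': P(defective) = 0.25·0.4000 / (0.25·0.4000 + 0.8·0.6000) ≈ 0.1724
After 'fail': P(defective) = 0.75·0.1724 / (0.75·0.1724 + 0.2·0.8276) ≈ 0.4386

0.439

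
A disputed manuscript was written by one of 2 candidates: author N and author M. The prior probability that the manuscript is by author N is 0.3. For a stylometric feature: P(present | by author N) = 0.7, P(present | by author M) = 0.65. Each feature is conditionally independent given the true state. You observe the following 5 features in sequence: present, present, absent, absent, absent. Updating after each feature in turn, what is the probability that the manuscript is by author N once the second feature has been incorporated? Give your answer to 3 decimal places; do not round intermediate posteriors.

0.332

After 'present': P(author N) = 0.7·0.3000 / (0.7·0.3000 + 0.65·0.7000) ≈ 0.3158
After 'present': P(author N) = 0.7·0.3158 / (0.7·0.3158 + 0.65·0.6842) ≈ 0.3320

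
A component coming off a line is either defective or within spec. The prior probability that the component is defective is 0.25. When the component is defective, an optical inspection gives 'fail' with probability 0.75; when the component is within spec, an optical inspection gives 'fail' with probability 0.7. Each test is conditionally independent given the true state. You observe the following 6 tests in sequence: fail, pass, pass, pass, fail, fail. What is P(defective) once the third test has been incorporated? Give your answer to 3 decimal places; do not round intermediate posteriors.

After 'fail': P(defective) = 0.75·0.2500 / (0.75·0.2500 + 0.7·0.7500) ≈ 0.2632
After 'pass': P(defective) = 0.25·0.2632 / (0.25·0.2632 + 0.3·0.7368) ≈ 0.2294
After 'pass': P(defective) = 0.25·0.2294 / (0.25·0.2294 + 0.3·0.7706) ≈ 0.1987

0.199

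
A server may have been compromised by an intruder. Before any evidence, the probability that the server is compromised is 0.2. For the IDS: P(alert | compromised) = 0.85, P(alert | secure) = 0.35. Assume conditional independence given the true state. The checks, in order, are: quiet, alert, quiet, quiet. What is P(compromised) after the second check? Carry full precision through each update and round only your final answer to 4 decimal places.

0.1229

Each posterior becomes the prior for the next update.
After 'quiet': P(compromised) = 0.15·0.2000 / (0.15·0.2000 + 0.65·0.8000) ≈ 0.0545
After 'alert': P(compromised) = 0.85·0.0545 / (0.85·0.0545 + 0.35·0.9455) ≈ 0.1229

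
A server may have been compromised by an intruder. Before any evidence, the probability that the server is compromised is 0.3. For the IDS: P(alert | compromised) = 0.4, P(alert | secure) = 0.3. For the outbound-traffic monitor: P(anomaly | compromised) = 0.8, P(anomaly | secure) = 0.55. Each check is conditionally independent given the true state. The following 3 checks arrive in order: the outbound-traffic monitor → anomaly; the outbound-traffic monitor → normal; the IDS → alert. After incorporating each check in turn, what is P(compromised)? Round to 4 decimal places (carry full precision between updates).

0.2698

Each posterior becomes the prior for the next update.
After the outbound-traffic monitor='anomaly': P(compromised) = 0.8·0.3000 / (0.8·0.3000 + 0.55·0.7000) ≈ 0.3840
After the outbound-traffic monitor='normal': P(compromised) = 0.2·0.3840 / (0.2·0.3840 + 0.45·0.6160) ≈ 0.2169
After the IDS='alert': P(compromised) = 0.4·0.2169 / (0.4·0.2169 + 0.3·0.7831) ≈ 0.2698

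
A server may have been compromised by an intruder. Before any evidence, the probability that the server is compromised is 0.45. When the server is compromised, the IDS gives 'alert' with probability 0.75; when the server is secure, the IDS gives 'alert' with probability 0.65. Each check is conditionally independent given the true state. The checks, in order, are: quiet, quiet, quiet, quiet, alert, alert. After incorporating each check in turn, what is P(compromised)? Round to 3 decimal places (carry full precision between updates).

0.221

Each posterior becomes the prior for the next update.
After 'quiet': P(compromised) = 0.25·0.4500 / (0.25·0.4500 + 0.35·0.5500) ≈ 0.3689
After 'quiet': P(compromised) = 0.25·0.3689 / (0.25·0.3689 + 0.35·0.6311) ≈ 0.2945
After 'quiet': P(compromised) = 0.25·0.2945 / (0.25·0.2945 + 0.35·0.7055) ≈ 0.2297
After 'quiet': P(compromised) = 0.25·0.2297 / (0.25·0.2297 + 0.35·0.7703) ≈ 0.1756
After 'alert': P(compromised) = 0.75·0.1756 / (0.75·0.1756 + 0.65·0.8244) ≈ 0.1973
After 'alert': P(compromised) = 0.75·0.1973 / (0.75·0.1973 + 0.65·0.8027) ≈ 0.2209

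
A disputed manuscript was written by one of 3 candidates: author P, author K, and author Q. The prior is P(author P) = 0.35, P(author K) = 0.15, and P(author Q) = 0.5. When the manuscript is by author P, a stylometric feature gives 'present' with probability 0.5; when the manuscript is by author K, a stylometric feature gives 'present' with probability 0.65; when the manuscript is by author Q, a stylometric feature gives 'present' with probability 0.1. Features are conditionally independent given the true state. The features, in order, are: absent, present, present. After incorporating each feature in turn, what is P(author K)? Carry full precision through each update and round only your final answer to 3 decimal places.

Apply Bayes' rule sequentially, carrying P(author K) forward.
After 'absent': normaliser = 0.5·0.3500 + 0.35·0.1500 + 0.9·0.5000; P(author P) ≈ 0.2583, P(author K) ≈ 0.0775, P(author Q) ≈ 0.6642
After 'present': normaliser = 0.5·0.2583 + 0.65·0.0775 + 0.1·0.6642; P(author P) ≈ 0.5251, P(author K) ≈ 0.2048, P(author Q) ≈ 0.2701
After 'present': normaliser = 0.5·0.5251 + 0.65·0.2048 + 0.1·0.2701; P(author P) ≈ 0.6212, P(author K) ≈ 0.3149, P(author Q) ≈ 0.0639

0.315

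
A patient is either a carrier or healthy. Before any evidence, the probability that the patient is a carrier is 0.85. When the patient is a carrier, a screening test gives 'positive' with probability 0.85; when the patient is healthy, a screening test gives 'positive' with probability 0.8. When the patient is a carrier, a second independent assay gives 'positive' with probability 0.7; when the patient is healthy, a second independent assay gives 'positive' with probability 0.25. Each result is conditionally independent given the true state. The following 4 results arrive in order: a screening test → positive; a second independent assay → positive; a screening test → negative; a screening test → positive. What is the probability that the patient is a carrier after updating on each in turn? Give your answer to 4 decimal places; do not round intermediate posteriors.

After a screening test='positive': P(carrier) = 0.85·0.8500 / (0.85·0.8500 + 0.8·0.1500) ≈ 0.8576
After a second independent assay='positive': P(carrier) = 0.7·0.8576 / (0.7·0.8576 + 0.25·0.1424) ≈ 0.9440
After a screening test='negative': P(carrier) = 0.15·0.9440 / (0.15·0.9440 + 0.2·0.0560) ≈ 0.9267
After a screening test='positive': P(carrier) = 0.85·0.9267 / (0.85·0.9267 + 0.8·0.0733) ≈ 0.9307

0.9307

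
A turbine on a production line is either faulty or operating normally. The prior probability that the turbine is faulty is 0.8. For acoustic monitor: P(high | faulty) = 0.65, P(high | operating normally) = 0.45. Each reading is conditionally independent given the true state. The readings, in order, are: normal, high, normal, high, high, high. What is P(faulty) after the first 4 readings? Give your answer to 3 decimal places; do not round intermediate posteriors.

0.772

Each posterior becomes the prior for the next update.
After 'normal': P(faulty) = 0.35·0.8000 / (0.35·0.8000 + 0.55·0.2000) ≈ 0.7179
After 'high': P(faulty) = 0.65·0.7179 / (0.65·0.7179 + 0.45·0.2821) ≈ 0.7862
After 'normal': P(faulty) = 0.35·0.7862 / (0.35·0.7862 + 0.55·0.2138) ≈ 0.7006
After 'high': P(faulty) = 0.65·0.7006 / (0.65·0.7006 + 0.45·0.2994) ≈ 0.7717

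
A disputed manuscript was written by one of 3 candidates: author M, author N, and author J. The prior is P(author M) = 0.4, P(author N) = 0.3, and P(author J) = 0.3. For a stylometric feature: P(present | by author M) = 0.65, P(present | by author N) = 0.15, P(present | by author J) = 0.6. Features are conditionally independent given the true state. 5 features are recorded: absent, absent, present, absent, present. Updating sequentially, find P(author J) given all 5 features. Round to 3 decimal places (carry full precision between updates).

0.378

After 'absent': normaliser = 0.35·0.4000 + 0.85·0.3000 + 0.4·0.3000; P(author M) ≈ 0.2718, P(author N) ≈ 0.4951, P(author J) ≈ 0.2330
After 'absent': normaliser = 0.35·0.2718 + 0.85·0.4951 + 0.4·0.2330; P(author M) ≈ 0.1562, P(author N) ≈ 0.6908, P(author J) ≈ 0.1530
After 'present': normaliser = 0.65·0.1562 + 0.15·0.6908 + 0.6·0.1530; P(author M) ≈ 0.3419, P(author N) ≈ 0.3490, P(author J) ≈ 0.3091
After 'absent': normaliser = 0.35·0.3419 + 0.85·0.3490 + 0.4·0.3091; P(author M) ≈ 0.2216, P(author N) ≈ 0.5494, P(author J) ≈ 0.2290
After 'present': normaliser = 0.65·0.2216 + 0.15·0.5494 + 0.6·0.2290; P(author M) ≈ 0.3959, P(author N) ≈ 0.2265, P(author J) ≈ 0.3776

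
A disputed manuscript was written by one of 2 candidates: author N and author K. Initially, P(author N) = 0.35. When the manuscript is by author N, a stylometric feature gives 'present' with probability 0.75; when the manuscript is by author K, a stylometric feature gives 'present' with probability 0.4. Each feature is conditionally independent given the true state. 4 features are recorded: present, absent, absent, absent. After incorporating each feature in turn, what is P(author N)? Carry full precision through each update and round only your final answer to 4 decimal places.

0.0681

After 'present': P(author N) = 0.75·0.3500 / (0.75·0.3500 + 0.4·0.6500) ≈ 0.5024
After 'absent': P(author N) = 0.25·0.5024 / (0.25·0.5024 + 0.6·0.4976) ≈ 0.2961
After 'absent': P(author N) = 0.25·0.2961 / (0.25·0.2961 + 0.6·0.7039) ≈ 0.1491
After 'absent': P(author N) = 0.25·0.1491 / (0.25·0.1491 + 0.6·0.8509) ≈ 0.0681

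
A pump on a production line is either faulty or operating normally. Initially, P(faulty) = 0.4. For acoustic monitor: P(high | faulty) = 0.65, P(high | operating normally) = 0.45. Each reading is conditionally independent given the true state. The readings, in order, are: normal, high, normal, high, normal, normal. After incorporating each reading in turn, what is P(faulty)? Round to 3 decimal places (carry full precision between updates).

After 'normal': P(faulty) = 0.35·0.4000 / (0.35·0.4000 + 0.55·0.6000) ≈ 0.2979
After 'high': P(faulty) = 0.65·0.2979 / (0.65·0.2979 + 0.45·0.7021) ≈ 0.3800
After 'normal': P(faulty) = 0.35·0.3800 / (0.35·0.3800 + 0.55·0.6200) ≈ 0.2806
After 'high': P(faulty) = 0.65·0.2806 / (0.65·0.2806 + 0.45·0.7194) ≈ 0.3603
After 'normal': P(faulty) = 0.35·0.3603 / (0.35·0.3603 + 0.55·0.6397) ≈ 0.2639
After 'normal': P(faulty) = 0.35·0.2639 / (0.35·0.2639 + 0.55·0.7361) ≈ 0.1857

0.186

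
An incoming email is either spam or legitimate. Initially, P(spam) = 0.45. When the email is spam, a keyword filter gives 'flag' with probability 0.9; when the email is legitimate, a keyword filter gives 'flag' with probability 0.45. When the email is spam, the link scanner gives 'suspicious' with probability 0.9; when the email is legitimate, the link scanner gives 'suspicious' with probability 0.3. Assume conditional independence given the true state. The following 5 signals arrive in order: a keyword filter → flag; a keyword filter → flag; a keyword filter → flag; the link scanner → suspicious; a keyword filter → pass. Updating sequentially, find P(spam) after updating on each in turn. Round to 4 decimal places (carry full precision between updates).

0.7812

After a keyword filter='flag': P(spam) = 0.9·0.4500 / (0.9·0.4500 + 0.45·0.5500) ≈ 0.6207
After a keyword filter='flag': P(spam) = 0.9·0.6207 / (0.9·0.6207 + 0.45·0.3793) ≈ 0.7660
After a keyword filter='flag': P(spam) = 0.9·0.7660 / (0.9·0.7660 + 0.45·0.2340) ≈ 0.8675
After the link scanner='suspicious': P(spam) = 0.9·0.8675 / (0.9·0.8675 + 0.3·0.1325) ≈ 0.9515
After a keyword filter='pass': P(spam) = 0.1·0.9515 / (0.1·0.9515 + 0.55·0.0485) ≈ 0.7812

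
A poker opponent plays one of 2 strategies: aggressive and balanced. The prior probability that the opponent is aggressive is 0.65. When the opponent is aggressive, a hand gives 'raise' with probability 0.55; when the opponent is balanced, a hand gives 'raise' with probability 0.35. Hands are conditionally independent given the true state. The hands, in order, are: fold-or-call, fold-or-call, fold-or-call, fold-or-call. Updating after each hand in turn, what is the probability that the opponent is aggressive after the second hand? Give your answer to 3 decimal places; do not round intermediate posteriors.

Each posterior becomes the prior for the next update.
After 'fold-or-call': P(aggressive) = 0.45·0.6500 / (0.45·0.6500 + 0.65·0.3500) ≈ 0.5625
After 'fold-or-call': P(aggressive) = 0.45·0.5625 / (0.45·0.5625 + 0.65·0.4375) ≈ 0.4709

0.471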